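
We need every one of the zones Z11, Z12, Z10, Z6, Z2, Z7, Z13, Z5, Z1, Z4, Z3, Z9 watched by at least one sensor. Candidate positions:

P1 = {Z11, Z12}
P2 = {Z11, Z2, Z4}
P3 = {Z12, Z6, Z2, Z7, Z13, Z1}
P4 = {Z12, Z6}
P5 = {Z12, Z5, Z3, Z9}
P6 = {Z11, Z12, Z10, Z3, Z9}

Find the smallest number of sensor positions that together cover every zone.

P2, P3, P5, P6 together cover {Z11, Z12, Z10, Z6, Z2, Z7, Z13, Z5, Z1, Z4, Z3, Z9} — every zone.
No 3 of the 6 sensor positions cover everything (all 20 triples fall short), so 4 is minimum.

4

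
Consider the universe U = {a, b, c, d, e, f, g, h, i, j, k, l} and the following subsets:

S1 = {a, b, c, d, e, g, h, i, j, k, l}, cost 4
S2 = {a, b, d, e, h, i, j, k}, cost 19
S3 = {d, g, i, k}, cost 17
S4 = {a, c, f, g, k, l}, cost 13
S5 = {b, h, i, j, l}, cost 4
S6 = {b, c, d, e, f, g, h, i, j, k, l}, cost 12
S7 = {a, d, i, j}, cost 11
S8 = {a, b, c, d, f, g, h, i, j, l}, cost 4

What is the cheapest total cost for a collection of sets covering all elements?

S1, S8 cover every element at cost 4 + 4 = 8.
Any cover uses at least 2 sets; among all covering selections none totals below 8.

8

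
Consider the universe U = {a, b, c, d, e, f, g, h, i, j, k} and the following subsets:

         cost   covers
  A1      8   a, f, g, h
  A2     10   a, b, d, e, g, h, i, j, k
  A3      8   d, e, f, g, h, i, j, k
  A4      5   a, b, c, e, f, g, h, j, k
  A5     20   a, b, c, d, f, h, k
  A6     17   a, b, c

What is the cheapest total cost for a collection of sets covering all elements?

13

A3, A4 cover every element at cost 8 + 5 = 13.
Any cover uses at least 2 sets; among all covering selections none totals below 13.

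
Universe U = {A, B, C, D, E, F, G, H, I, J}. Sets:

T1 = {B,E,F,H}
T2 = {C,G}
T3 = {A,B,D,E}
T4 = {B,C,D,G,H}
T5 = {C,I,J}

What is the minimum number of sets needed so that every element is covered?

T1, T2, T3, T5 together cover {A, B, C, D, E, F, G, H, I, J} — every element.
No 3 of the 5 sets cover everything (all 10 triples fall short), so 4 is minimum.

4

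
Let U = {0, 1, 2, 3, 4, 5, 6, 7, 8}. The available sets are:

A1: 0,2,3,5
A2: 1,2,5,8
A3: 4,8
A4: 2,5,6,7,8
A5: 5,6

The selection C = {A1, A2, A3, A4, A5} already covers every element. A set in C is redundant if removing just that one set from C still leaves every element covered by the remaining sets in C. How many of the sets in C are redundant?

Drop A1: 0, 3 uncovered — not redundant.
Drop A2: 1 uncovered — not redundant.
Drop A3: 4 uncovered — not redundant.
Drop A4: 7 uncovered — not redundant.
Drop A5: the rest still cover every element — redundant.
1 redundant: A5.

1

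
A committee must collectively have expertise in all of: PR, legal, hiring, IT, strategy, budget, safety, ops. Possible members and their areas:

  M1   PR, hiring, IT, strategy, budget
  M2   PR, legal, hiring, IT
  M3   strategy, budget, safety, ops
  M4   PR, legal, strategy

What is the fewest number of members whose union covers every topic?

M2, M3 together cover {PR, legal, hiring, IT, strategy, budget, safety, ops} — every topic.
No single member contains all 8 topics, so 2 is optimal.

2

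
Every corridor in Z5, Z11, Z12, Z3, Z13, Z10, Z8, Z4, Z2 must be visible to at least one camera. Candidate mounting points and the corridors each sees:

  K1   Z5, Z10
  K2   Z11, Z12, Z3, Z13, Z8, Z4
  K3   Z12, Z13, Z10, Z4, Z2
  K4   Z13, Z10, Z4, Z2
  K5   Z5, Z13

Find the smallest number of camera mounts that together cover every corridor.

3

K1, K2, K3 together cover {Z5, Z11, Z12, Z3, Z13, Z10, Z8, Z4, Z2} — every corridor.
No 2 of the 5 camera mounts cover everything (all 10 pairs fall short), so 3 is minimum.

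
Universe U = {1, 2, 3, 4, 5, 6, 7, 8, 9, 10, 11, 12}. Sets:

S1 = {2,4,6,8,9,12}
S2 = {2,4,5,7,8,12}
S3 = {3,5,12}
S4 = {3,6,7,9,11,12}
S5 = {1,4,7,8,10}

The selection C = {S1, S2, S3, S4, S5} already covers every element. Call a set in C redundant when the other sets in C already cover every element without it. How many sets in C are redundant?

Drop S1: the rest still cover every element — redundant.
Drop S2: the rest still cover every element — redundant.
Drop S3: the rest still cover every element — redundant.
Drop S4: 11 uncovered — not redundant.
Drop S5: 1, 10 uncovered — not redundant.
3 redundant: S1, S2, S3.

3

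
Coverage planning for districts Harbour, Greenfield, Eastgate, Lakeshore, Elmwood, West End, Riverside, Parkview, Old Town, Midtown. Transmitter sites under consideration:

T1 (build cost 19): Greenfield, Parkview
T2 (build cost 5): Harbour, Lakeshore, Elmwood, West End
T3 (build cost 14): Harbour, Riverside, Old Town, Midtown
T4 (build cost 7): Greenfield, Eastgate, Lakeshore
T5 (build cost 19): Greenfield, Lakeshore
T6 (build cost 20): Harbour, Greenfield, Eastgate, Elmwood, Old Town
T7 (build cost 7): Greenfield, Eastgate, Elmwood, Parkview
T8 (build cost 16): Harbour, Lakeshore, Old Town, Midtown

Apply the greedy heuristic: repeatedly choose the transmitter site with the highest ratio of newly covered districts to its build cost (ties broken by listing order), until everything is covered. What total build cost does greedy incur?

Pick 1: T2 adds 4 new (Harbour, Lakeshore, Elmwood, West End) at build cost 5 (ratio 4/5).
Pick 2: T7 adds 3 new (Greenfield, Eastgate, Parkview) at build cost 7 (ratio 3/7).
Pick 3: T3 adds 3 new (Riverside, Old Town, Midtown) at build cost 14 (ratio 3/14).
Greedy total build cost: 5 + 7 + 14 = 26.

26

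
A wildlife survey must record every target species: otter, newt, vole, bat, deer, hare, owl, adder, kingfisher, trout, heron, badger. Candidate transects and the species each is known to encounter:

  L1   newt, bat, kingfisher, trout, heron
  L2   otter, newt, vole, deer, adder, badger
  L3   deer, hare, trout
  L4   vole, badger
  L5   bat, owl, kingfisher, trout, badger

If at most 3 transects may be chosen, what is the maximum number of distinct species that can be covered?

Choosing L1, L2, L3 covers {otter, newt, vole, bat, deer, hare, adder, kingfisher, trout, heron, badger} — 11 species.
No choice of 3 transects does better; here owl is left uncovered.

11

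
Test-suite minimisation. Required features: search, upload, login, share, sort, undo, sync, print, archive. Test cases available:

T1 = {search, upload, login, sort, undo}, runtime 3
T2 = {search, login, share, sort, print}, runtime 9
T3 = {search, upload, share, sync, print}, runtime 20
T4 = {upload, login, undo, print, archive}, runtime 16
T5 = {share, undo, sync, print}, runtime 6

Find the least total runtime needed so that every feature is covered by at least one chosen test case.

T1, T4, T5 cover every feature at runtime 3 + 16 + 6 = 25.
Any cover uses at least 3 test cases; among all covering selections none totals below 25.

25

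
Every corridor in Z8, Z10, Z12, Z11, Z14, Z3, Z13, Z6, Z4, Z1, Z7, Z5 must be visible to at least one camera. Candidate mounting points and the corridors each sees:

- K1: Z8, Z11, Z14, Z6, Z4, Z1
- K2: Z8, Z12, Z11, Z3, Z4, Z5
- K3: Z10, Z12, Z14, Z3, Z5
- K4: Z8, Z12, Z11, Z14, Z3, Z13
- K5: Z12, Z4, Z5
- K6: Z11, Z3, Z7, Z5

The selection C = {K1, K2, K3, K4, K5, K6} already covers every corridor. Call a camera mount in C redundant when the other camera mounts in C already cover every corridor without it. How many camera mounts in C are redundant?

Drop K1: Z6, Z1 uncovered — not redundant.
Drop K2: the rest still cover every corridor — redundant.
Drop K3: Z10 uncovered — not redundant.
Drop K4: Z13 uncovered — not redundant.
Drop K5: the rest still cover every corridor — redundant.
Drop K6: Z7 uncovered — not redundant.
2 redundant: K2, K5.

2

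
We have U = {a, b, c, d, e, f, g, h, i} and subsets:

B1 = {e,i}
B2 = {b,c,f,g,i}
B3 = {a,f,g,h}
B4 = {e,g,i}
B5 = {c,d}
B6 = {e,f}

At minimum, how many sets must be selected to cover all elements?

B1, B2, B3, B5 together cover {a, b, c, d, e, f, g, h, i} — every element.
No 3 of the 6 sets cover everything (all 20 triples fall short), so 4 is minimum.

4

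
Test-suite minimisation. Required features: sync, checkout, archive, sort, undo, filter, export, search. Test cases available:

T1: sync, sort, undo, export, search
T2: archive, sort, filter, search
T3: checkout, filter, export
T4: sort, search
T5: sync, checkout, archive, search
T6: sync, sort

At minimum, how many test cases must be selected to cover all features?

T1, T2, T3 together cover {sync, checkout, archive, sort, undo, filter, export, search} — every feature.
No 2 of the 6 test cases cover everything (all 15 pairs fall short), so 3 is minimum.

3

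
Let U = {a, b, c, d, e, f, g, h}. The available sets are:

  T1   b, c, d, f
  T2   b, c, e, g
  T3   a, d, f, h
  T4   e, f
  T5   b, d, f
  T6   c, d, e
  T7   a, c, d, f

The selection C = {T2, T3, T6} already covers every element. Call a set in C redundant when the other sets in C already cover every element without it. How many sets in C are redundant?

Drop T2: b, g uncovered — not redundant.
Drop T3: a, f, h uncovered — not redundant.
Drop T6: the rest still cover every element — redundant.
1 redundant: T6.

1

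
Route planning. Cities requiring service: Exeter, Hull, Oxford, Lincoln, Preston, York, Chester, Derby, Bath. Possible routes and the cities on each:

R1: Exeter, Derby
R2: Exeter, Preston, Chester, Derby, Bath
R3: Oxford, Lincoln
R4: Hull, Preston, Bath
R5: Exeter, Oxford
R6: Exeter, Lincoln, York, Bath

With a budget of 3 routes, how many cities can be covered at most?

8

Choosing R2, R3, R4 covers {Exeter, Hull, Oxford, Lincoln, Preston, Chester, Derby, Bath} — 8 cities.
No choice of 3 routes does better; here York is left uncovered.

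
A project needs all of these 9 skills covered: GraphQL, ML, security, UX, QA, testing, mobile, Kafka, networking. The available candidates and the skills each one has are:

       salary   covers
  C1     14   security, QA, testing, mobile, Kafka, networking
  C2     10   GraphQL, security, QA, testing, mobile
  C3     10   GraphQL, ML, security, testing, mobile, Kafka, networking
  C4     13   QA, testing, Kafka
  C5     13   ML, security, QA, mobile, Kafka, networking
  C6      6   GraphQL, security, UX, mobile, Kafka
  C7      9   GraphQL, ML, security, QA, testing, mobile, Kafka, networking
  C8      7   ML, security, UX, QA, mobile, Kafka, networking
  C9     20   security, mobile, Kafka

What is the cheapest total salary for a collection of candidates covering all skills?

C6, C7 cover every skill at salary 6 + 9 = 15.
Any cover uses at least 2 candidates; among all covering selections none totals below 15.

15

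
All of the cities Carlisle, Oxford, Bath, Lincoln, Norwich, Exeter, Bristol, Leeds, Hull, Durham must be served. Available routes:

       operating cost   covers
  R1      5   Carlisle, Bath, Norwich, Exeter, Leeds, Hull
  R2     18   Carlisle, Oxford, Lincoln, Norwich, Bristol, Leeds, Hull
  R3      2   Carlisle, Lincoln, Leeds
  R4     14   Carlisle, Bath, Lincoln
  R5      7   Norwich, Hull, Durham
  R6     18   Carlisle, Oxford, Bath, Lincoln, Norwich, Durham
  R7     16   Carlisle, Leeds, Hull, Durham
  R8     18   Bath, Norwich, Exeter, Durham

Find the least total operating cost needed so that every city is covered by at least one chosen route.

30

R1, R2, R5 cover every city at operating cost 5 + 18 + 7 = 30.
Any cover uses at least 2 routes; among all covering selections none totals below 30.
Greedy by coverage-per-operating cost would pick R3, R1, R5, R2 for 32 — worse than the optimum 30.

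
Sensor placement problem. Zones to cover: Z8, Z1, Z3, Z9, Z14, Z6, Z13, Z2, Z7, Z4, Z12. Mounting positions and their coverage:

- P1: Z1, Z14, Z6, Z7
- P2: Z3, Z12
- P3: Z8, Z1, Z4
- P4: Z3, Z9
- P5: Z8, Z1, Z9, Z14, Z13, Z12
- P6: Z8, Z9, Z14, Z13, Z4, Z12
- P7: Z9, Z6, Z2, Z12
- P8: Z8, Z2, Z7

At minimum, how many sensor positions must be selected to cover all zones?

4

P1, P2, P6, P7 together cover {Z8, Z1, Z3, Z9, Z14, Z6, Z13, Z2, Z7, Z4, Z12} — every zone.
No 3 of the 8 sensor positions cover everything (all 56 triples fall short), so 4 is minimum.
Greedy (largest uncovered first) would take P5, P1, P2, P3, P7 — 5 sensor positions — but 4 suffice.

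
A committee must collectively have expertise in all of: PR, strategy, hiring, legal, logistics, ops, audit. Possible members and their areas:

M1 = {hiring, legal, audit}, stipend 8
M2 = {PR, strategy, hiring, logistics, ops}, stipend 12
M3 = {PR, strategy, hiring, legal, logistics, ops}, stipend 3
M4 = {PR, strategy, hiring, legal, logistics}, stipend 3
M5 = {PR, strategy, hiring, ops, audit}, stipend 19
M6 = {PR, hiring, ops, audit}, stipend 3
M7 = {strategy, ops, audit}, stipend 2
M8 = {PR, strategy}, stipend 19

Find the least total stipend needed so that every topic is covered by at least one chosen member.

5

M3, M7 cover every topic at stipend 3 + 2 = 5.
Any cover uses at least 2 members; among all covering selections none totals below 5.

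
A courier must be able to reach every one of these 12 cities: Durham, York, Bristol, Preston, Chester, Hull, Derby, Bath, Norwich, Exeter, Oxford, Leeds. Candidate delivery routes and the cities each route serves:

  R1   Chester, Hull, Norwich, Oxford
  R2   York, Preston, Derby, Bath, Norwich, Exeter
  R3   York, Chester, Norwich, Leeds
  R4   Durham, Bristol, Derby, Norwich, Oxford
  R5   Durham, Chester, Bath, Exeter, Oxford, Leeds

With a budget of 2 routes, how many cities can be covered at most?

Choosing R2, R5 covers {Durham, York, Preston, Chester, Derby, Bath, Norwich, Exeter, Oxford, Leeds} — 10 cities.
No choice of 2 routes does better; here Bristol, Hull are left uncovered.

10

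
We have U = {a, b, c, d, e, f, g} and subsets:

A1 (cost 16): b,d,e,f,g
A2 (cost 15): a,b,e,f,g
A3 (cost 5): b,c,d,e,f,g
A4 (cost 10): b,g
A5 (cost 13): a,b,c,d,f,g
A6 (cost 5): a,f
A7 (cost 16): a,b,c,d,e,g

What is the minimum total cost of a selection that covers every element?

A3, A6 cover every element at cost 5 + 5 = 10.
Any cover uses at least 2 sets; among all covering selections none totals below 10.

10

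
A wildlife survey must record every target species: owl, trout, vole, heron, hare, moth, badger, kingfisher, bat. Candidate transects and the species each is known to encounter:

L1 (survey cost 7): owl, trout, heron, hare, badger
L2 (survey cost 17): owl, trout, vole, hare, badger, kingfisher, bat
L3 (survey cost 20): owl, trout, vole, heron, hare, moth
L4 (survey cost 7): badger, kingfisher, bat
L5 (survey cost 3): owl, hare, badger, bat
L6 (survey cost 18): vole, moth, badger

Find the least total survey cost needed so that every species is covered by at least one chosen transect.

27

L3, L4 cover every species at survey cost 20 + 7 = 27.
Any cover uses at least 2 transects; among all covering selections none totals below 27.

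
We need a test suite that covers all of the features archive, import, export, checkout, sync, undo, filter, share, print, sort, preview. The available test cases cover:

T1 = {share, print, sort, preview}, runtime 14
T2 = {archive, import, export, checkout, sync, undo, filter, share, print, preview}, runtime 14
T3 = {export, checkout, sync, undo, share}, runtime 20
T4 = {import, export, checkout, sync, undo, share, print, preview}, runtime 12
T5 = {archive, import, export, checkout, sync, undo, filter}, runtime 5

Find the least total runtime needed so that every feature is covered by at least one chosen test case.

19

T1, T5 cover every feature at runtime 14 + 5 = 19.
Any cover uses at least 2 test cases; among all covering selections none totals below 19.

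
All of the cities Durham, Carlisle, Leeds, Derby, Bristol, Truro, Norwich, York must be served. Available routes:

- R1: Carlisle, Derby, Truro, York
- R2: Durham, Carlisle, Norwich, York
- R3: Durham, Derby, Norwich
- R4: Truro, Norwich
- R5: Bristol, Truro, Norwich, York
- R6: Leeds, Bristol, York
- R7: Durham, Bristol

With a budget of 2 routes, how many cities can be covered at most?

6

Choosing R1, R2 covers {Durham, Carlisle, Derby, Truro, Norwich, York} — 6 cities.
No choice of 2 routes does better; here Leeds, Bristol are left uncovered.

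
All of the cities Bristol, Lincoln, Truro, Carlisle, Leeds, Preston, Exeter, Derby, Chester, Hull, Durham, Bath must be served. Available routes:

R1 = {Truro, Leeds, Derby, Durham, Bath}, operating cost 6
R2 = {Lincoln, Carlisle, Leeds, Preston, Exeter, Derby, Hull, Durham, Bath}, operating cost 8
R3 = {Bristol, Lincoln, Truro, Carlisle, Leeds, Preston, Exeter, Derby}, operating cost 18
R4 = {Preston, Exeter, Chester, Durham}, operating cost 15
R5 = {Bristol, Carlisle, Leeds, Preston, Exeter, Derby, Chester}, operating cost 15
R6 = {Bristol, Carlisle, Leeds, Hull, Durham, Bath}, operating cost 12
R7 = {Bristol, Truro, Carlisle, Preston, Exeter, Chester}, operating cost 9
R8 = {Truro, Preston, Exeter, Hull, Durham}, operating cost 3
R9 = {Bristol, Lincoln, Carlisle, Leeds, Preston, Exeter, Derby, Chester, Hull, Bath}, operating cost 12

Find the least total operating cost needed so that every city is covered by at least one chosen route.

R8, R9 cover every city at operating cost 3 + 12 = 15.
Any cover uses at least 2 routes; among all covering selections none totals below 15.

15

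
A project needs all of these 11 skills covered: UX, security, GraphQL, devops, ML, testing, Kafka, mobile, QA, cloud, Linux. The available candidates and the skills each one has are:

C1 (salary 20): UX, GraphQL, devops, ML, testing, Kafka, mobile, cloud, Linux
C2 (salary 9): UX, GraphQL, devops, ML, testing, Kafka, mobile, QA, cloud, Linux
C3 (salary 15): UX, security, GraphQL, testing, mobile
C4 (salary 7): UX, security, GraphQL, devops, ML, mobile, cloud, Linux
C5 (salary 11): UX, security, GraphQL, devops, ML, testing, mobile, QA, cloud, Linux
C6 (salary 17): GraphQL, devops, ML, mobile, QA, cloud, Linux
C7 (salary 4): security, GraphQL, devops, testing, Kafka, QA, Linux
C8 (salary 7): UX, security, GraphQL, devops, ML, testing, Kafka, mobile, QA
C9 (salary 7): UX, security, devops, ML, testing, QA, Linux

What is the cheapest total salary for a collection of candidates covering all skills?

11

C4, C7 cover every skill at salary 7 + 4 = 11.
Any cover uses at least 2 candidates; among all covering selections none totals below 11.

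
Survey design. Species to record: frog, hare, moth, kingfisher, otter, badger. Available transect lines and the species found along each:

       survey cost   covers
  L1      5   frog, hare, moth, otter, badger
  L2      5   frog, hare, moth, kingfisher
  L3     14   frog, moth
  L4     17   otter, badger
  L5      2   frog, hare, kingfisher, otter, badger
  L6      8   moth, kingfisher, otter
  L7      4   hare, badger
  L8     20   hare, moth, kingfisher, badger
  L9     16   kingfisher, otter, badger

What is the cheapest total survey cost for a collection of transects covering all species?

7

L1, L5 cover every species at survey cost 5 + 2 = 7.
Any cover uses at least 2 transects; among all covering selections none totals below 7.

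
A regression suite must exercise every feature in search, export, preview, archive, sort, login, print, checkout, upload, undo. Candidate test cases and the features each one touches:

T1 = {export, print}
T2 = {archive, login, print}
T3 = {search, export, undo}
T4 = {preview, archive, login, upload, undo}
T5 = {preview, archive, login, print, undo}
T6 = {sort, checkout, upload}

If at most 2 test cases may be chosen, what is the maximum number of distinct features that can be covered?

Choosing T5, T6 covers {preview, archive, sort, login, print, checkout, upload, undo} — 8 features.
No choice of 2 test cases does better; here search, export are left uncovered.

8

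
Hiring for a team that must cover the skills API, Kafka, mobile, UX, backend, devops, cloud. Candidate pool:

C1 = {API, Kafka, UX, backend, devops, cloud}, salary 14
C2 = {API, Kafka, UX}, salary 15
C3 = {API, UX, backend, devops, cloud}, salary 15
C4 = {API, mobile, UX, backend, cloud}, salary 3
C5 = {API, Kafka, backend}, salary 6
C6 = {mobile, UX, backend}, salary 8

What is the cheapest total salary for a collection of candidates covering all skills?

C1, C4 cover every skill at salary 14 + 3 = 17.
Any cover uses at least 2 candidates; among all covering selections none totals below 17.
Greedy by coverage-per-salary would pick C4, C5, C1 for 23 — worse than the optimum 17.

17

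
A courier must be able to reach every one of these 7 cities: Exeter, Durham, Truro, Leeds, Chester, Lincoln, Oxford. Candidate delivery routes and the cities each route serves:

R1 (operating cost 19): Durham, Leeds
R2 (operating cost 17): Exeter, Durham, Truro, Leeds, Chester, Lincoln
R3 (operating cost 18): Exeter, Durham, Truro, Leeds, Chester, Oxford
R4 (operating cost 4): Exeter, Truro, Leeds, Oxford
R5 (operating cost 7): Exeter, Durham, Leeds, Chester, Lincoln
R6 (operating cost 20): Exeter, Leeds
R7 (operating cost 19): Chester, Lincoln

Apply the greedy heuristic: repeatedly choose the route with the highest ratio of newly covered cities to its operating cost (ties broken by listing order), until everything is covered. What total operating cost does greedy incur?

Pick 1: R4 adds 4 new (Exeter, Truro, Leeds, Oxford) at operating cost 4 (ratio 4/4).
Pick 2: R5 adds 3 new (Durham, Chester, Lincoln) at operating cost 7 (ratio 3/7).
Greedy total operating cost: 4 + 7 = 11.

11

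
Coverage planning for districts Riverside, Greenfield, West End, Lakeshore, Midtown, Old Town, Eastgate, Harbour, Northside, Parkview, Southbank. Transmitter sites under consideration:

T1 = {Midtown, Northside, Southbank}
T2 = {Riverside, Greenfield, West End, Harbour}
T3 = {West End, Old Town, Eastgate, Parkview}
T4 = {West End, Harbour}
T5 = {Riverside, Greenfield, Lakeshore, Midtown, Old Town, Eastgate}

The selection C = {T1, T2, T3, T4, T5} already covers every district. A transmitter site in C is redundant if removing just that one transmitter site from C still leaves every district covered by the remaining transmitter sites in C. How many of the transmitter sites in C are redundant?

Drop T1: Northside, Southbank uncovered — not redundant.
Drop T2: the rest still cover every district — redundant.
Drop T3: Parkview uncovered — not redundant.
Drop T4: the rest still cover every district — redundant.
Drop T5: Lakeshore uncovered — not redundant.
2 redundant: T2, T4.

2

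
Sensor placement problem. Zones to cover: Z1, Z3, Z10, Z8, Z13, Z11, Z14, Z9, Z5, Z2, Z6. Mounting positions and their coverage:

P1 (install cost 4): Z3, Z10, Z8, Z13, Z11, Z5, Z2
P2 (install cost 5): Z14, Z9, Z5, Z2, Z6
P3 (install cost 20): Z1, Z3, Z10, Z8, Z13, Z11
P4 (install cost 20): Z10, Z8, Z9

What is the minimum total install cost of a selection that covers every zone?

25

P2, P3 cover every zone at install cost 5 + 20 = 25.
Any cover uses at least 2 sensor positions; among all covering selections none totals below 25.
Greedy by coverage-per-install cost would pick P1, P2, P3 for 29 — worse than the optimum 25.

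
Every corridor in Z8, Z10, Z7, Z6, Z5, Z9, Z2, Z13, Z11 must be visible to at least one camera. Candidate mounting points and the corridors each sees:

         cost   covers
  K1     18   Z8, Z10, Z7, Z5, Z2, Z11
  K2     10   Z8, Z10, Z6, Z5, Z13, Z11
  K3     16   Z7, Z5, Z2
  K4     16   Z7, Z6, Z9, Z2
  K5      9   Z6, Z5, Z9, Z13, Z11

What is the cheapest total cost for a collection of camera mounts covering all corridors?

26

K2, K4 cover every corridor at cost 10 + 16 = 26.
Any cover uses at least 2 camera mounts; among all covering selections none totals below 26.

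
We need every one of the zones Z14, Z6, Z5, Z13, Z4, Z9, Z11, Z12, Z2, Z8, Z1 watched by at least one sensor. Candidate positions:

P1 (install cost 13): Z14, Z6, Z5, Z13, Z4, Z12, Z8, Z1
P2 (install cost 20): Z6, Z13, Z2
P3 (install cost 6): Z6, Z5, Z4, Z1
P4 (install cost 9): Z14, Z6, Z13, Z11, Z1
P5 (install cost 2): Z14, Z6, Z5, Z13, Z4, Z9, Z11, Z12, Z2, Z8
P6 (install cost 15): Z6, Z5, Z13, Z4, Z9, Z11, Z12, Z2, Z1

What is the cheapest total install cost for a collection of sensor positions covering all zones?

P3, P5 cover every zone at install cost 6 + 2 = 8.
Any cover uses at least 2 sensor positions; among all covering selections none totals below 8.

8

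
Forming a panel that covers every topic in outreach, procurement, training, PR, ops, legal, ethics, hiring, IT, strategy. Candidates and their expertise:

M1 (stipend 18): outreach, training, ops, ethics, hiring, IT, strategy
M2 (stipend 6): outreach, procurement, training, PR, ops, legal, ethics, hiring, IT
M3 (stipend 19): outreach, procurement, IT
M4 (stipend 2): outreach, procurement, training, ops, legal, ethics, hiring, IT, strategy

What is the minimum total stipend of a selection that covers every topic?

8

M2, M4 cover every topic at stipend 6 + 2 = 8.
Any cover uses at least 2 members; among all covering selections none totals below 8.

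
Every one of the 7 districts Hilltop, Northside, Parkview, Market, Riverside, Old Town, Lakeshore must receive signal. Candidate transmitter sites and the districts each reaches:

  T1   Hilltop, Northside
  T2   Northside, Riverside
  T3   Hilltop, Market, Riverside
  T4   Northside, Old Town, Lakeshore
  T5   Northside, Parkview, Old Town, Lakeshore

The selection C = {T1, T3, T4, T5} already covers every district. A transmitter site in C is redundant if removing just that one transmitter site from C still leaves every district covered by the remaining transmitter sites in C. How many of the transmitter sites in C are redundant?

2

Drop T1: the rest still cover every district — redundant.
Drop T3: Market, Riverside uncovered — not redundant.
Drop T4: the rest still cover every district — redundant.
Drop T5: Parkview uncovered — not redundant.
2 redundant: T1, T4.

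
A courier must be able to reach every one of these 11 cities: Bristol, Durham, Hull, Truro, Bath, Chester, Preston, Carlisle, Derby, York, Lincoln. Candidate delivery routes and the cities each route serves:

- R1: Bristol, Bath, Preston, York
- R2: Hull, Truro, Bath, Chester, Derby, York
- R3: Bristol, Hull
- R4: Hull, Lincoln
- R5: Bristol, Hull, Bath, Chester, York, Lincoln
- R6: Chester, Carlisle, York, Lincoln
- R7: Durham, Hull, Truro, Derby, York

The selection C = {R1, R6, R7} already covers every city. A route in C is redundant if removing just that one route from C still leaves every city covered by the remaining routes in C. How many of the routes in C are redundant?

0

Drop R1: Bristol, Bath, Preston uncovered — not redundant.
Drop R6: Chester, Carlisle, Lincoln uncovered — not redundant.
Drop R7: Durham, Hull, Truro, Derby uncovered — not redundant.
None of the routes in C is redundant.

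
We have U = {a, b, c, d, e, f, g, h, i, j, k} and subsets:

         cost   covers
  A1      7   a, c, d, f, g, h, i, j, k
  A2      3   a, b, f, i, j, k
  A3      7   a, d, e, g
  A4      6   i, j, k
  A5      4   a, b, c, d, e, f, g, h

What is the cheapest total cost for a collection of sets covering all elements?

7

A2, A5 cover every element at cost 3 + 4 = 7.
Any cover uses at least 2 sets; among all covering selections none totals below 7.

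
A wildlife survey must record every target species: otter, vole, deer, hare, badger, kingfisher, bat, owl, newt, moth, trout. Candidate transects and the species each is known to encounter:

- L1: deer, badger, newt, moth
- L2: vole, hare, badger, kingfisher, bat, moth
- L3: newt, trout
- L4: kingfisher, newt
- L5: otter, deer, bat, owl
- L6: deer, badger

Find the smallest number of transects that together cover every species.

L2, L3, L5 together cover {otter, vole, deer, hare, badger, kingfisher, bat, owl, newt, moth, trout} — every species.
No 2 of the 6 transects cover everything (all 15 pairs fall short), so 3 is minimum.

3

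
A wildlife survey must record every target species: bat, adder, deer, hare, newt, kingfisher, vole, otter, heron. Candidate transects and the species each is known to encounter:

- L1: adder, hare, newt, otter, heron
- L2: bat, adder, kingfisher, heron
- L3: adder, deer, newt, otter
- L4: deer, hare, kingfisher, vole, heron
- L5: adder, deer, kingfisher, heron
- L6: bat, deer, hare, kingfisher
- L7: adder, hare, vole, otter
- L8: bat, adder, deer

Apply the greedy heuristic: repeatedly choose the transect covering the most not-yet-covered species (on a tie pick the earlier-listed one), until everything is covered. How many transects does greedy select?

3

Pick 1: L1 covers 5 new species (adder, hare, newt, otter, heron).
Pick 2: L4 covers 3 new species (deer, kingfisher, vole).
Pick 3: L2 covers 1 new species (bat).
Greedy uses 3 transects.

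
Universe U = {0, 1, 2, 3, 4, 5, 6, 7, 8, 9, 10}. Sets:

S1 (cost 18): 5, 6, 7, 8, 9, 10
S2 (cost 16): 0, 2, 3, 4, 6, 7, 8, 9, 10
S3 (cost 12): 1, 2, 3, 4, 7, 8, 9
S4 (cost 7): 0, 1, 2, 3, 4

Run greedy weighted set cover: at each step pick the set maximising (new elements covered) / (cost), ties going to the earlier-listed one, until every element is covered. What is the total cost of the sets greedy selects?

Pick 1: S4 adds 5 new (0, 1, 2, 3, 4) at cost 7 (ratio 5/7).
Pick 2: S1 adds 6 new (5, 6, 7, 8, 9, 10) at cost 18 (ratio 6/18).
Greedy total cost: 7 + 18 = 25.

25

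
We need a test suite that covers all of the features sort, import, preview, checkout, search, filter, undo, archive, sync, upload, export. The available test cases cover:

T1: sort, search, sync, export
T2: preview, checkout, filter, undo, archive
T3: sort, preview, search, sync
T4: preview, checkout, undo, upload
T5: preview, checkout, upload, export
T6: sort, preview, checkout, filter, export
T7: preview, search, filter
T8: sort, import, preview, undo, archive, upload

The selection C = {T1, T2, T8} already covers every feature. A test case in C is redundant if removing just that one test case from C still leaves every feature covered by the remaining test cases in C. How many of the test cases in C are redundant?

Drop T1: search, sync, export uncovered — not redundant.
Drop T2: checkout, filter uncovered — not redundant.
Drop T8: import, upload uncovered — not redundant.
None of the test cases in C is redundant.

0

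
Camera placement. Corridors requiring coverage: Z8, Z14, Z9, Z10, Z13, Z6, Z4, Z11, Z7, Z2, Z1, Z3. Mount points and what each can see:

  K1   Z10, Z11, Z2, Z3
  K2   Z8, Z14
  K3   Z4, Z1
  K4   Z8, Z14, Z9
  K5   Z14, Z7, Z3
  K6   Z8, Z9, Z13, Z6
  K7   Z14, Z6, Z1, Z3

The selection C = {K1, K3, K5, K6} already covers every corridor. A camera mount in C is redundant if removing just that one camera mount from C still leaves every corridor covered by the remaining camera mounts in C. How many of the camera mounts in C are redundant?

Drop K1: Z10, Z11, Z2 uncovered — not redundant.
Drop K3: Z4, Z1 uncovered — not redundant.
Drop K5: Z14, Z7 uncovered — not redundant.
Drop K6: Z8, Z9, Z13, Z6 uncovered — not redundant.
None of the camera mounts in C is redundant.

0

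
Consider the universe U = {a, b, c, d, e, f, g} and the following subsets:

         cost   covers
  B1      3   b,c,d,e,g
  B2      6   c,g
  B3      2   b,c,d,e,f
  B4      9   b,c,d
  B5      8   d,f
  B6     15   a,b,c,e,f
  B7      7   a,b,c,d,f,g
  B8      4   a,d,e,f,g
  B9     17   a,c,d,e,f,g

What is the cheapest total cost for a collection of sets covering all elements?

B3, B8 cover every element at cost 2 + 4 = 6.
Any cover uses at least 2 sets; among all covering selections none totals below 6.

6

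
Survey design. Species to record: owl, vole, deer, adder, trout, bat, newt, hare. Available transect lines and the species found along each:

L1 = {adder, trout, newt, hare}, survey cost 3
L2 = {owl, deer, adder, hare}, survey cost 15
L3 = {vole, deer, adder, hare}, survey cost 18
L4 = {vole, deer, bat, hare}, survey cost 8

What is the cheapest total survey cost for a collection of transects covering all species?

L1, L2, L4 cover every species at survey cost 3 + 15 + 8 = 26.
Any cover uses at least 3 transects; among all covering selections none totals below 26.

26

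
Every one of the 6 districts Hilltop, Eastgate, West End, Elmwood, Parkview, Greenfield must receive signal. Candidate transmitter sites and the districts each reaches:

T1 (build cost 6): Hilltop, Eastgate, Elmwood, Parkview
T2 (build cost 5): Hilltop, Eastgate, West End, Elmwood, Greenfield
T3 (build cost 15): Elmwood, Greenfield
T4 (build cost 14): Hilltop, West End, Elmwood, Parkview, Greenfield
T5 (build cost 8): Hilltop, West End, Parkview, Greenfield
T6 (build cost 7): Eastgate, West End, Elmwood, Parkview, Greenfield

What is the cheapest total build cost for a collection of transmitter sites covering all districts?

11

T1, T2 cover every district at build cost 6 + 5 = 11.
Any cover uses at least 2 transmitter sites; among all covering selections none totals below 11.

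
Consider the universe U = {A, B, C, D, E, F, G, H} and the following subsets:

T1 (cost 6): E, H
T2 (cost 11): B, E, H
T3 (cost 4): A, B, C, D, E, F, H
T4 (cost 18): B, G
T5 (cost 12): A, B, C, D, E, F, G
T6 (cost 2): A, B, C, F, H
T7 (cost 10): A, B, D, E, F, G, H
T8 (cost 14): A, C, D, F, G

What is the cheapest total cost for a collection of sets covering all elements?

12

T6, T7 cover every element at cost 2 + 10 = 12.
Any cover uses at least 2 sets; among all covering selections none totals below 12.
Greedy by coverage-per-cost would pick T6, T3, T7 for 16 — worse than the optimum 12.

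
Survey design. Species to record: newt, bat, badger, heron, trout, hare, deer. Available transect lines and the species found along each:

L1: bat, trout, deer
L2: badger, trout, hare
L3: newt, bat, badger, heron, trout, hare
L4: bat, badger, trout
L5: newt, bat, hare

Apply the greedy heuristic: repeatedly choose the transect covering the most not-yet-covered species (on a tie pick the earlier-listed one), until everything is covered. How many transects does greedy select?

Pick 1: L3 covers 6 new species (newt, bat, badger, heron, trout, hare).
Pick 2: L1 covers 1 new species (deer).
Greedy uses 2 transects.

2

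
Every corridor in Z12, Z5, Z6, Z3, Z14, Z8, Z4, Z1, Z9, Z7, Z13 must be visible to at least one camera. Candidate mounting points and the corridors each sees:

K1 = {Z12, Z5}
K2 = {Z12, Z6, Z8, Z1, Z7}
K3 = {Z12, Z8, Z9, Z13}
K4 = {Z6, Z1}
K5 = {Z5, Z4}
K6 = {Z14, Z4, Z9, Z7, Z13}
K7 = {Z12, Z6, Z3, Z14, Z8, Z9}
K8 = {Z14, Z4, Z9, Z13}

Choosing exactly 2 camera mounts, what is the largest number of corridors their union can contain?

9

Choosing K2, K6 covers {Z12, Z6, Z14, Z8, Z4, Z1, Z9, Z7, Z13} — 9 corridors.
No choice of 2 camera mounts does better; here Z5, Z3 are left uncovered.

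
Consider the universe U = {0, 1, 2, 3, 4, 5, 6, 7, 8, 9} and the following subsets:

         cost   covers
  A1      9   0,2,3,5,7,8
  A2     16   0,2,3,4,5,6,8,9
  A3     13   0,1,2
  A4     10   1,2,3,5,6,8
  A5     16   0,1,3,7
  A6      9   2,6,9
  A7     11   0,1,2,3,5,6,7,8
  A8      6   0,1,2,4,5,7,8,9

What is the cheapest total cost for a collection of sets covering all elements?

16

A4, A8 cover every element at cost 10 + 6 = 16.
Any cover uses at least 2 sets; among all covering selections none totals below 16.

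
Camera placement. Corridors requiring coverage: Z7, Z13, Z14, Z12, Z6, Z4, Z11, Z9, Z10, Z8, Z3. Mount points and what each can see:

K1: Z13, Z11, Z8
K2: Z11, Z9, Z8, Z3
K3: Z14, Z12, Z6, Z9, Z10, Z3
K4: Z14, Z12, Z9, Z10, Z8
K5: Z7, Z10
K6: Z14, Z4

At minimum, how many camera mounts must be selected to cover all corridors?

4

K1, K3, K5, K6 together cover {Z7, Z13, Z14, Z12, Z6, Z4, Z11, Z9, Z10, Z8, Z3} — every corridor.
No 3 of the 6 camera mounts cover everything (all 20 triples fall short), so 4 is minimum.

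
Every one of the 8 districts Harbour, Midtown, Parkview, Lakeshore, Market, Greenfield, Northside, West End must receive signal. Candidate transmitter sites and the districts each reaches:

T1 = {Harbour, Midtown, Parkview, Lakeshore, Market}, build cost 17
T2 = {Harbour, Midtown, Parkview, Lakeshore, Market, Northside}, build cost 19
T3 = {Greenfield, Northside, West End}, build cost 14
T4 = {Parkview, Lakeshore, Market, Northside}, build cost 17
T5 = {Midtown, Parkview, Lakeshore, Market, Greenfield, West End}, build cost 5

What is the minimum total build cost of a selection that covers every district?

24

T2, T5 cover every district at build cost 19 + 5 = 24.
Any cover uses at least 2 transmitter sites; among all covering selections none totals below 24.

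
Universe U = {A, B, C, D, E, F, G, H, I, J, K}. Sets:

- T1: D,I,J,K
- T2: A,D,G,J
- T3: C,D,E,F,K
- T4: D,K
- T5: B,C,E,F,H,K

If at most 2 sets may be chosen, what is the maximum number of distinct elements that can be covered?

10

Choosing T2, T5 covers {A, B, C, D, E, F, G, H, J, K} — 10 elements.
No choice of 2 sets does better; here I is left uncovered.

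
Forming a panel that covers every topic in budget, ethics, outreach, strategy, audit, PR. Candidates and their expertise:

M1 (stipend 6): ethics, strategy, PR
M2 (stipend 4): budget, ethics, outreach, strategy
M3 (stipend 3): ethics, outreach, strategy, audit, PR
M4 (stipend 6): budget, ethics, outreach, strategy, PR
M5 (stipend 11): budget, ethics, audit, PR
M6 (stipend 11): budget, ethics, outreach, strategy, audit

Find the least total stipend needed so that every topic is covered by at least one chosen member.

M2, M3 cover every topic at stipend 4 + 3 = 7.
Any cover uses at least 2 members; among all covering selections none totals below 7.

7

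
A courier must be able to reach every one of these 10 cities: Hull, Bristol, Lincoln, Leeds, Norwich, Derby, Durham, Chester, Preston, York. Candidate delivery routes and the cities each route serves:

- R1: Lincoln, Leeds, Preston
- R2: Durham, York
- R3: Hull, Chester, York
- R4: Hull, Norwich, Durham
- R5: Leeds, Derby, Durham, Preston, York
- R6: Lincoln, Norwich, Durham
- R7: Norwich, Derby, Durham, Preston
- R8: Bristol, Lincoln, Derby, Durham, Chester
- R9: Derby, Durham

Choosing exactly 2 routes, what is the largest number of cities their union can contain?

Choosing R5, R8 covers {Bristol, Lincoln, Leeds, Derby, Durham, Chester, Preston, York} — 8 cities.
No choice of 2 routes does better; here Hull, Norwich are left uncovered.

8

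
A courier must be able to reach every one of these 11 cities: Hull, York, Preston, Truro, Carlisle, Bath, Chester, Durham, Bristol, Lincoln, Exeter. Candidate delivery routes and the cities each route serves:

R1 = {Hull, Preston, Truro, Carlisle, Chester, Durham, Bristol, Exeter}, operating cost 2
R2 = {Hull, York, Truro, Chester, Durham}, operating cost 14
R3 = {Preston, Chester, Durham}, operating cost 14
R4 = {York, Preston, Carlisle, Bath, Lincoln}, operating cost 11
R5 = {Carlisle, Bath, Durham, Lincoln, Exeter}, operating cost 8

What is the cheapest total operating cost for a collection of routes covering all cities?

R1, R4 cover every city at operating cost 2 + 11 = 13.
Any cover uses at least 2 routes; among all covering selections none totals below 13.

13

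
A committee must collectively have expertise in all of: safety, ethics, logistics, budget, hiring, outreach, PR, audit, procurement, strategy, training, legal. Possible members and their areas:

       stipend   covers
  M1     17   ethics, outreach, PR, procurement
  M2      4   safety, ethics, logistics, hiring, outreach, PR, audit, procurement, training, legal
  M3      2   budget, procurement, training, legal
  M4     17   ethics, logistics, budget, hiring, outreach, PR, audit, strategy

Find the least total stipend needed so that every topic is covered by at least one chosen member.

21

M2, M4 cover every topic at stipend 4 + 17 = 21.
Any cover uses at least 2 members; among all covering selections none totals below 21.
Greedy by coverage-per-stipend would pick M2, M3, M4 for 23 — worse than the optimum 21.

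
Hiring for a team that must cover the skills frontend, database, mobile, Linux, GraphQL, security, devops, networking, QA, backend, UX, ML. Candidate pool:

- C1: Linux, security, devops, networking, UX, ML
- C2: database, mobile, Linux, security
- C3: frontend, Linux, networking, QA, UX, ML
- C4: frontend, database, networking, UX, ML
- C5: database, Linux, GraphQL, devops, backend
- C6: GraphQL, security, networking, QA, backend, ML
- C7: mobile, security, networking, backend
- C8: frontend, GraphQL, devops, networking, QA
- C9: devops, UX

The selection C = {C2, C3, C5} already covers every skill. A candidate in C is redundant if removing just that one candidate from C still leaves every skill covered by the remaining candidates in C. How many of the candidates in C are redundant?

Drop C2: mobile, security uncovered — not redundant.
Drop C3: frontend, networking, QA, UX, … uncovered — not redundant.
Drop C5: GraphQL, devops, backend uncovered — not redundant.
None of the candidates in C is redundant.

0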